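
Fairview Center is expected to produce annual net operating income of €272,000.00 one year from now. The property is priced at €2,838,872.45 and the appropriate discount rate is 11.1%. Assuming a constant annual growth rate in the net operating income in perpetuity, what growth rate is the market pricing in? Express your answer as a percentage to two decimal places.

P = D₁/(r−g) ⇒ g = r − D₁/P = 0.111 − €272,000.00/€2,838,872.45 = 0.015187

1.52%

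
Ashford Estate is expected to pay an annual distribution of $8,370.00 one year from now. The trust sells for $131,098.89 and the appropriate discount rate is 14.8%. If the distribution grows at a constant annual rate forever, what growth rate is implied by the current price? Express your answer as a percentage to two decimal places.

P = D₁/(r−g) ⇒ g = r − D₁/P = 0.148 − $8,370.00/$131,098.89 = 0.084155

8.42%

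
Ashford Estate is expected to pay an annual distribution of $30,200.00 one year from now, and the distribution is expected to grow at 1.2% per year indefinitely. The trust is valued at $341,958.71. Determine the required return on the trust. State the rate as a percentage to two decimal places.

P = D₁/(r − g) ⇒ r = D₁/P + g = $30,200.0000/$341,958.71 + 0.012 = 0.088315 + 0.012 = 0.100315

10.03%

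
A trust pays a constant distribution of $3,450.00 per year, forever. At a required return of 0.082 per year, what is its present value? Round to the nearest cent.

$42073.17

Level perpetuity: PV = C / r = $3,450.00 / 0.082 = $42,073.17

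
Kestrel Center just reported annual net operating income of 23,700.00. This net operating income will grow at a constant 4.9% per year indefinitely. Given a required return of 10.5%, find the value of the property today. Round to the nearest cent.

D₁ = D₀ × (1 + g) = 23,700.00 × 1.049 = 24,861.3000
Growing perpetuity: P = D₁ / (r − g) = 24,861.3000 / (0.105 − 0.049) = 443,951.79

443951.79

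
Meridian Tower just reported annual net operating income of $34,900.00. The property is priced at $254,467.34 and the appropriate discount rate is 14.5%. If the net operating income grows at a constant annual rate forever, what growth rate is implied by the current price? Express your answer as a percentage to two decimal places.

P = D₀(1+g)/(r−g) ⇒ P(r−g) = D₀(1+g) ⇒ g(P+D₀) = P·r − D₀
g = (P·r − D₀)/(P + D₀) = ($254,467.34×0.145 − $34,900.00) / ($254,467.34 + $34,900.00) = 0.006904

0.69%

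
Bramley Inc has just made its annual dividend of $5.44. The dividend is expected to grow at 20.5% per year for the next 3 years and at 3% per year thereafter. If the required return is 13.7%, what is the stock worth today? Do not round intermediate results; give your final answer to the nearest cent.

D_1 = 6.55520
D_2 = 7.89902
D_3 = 9.51831
Terminal value at year 3: TV = D_3×(1+g_2)/(r−g_2) = 9.80386/0.107 = 91.62489
P_0 = D_1/(1+r)^1 + D_2/(1+r)^2 + D_3/(1+r)^3 + TV/(1+r)^3
    = 5.76535 + 6.11015 + 6.47558 + 62.33502 = 80.68610

$80.69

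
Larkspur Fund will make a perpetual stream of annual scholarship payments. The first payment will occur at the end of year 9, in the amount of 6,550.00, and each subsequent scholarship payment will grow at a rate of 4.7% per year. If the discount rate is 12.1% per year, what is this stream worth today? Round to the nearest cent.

35494.80

Value at end of year 8: C₁ / (r − g) = 6,550.00 / (0.121 − 0.047) = 88,513.5135
Discount to today: PV = 88,513.5135 / (1 + 0.121)^8 = 88,513.5135 / 2.493704 = 35,494.80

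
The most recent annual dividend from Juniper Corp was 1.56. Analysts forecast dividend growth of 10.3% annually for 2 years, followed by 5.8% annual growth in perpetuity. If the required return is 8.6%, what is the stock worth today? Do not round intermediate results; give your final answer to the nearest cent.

64.00

D_1 = 1.72068
D_2 = 1.89791
Terminal value at year 2: TV = D_2×(1+g_2)/(r−g_2) = 2.00799/0.028 = 71.71389
P_0 = D_1/(1+r)^1 + D_2/(1+r)^2 + TV/(1+r)^2
    = 1.58442 + 1.60922 + 60.80560 = 63.99925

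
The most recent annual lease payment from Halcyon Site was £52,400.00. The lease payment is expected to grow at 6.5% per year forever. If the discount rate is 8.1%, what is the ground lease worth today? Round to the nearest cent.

£3487875.00

D₁ = D₀ × (1 + g) = £52,400.00 × 1.065 = £55,806.0000
Growing perpetuity: P = D₁ / (r − g) = £55,806.0000 / (0.081 − 0.065) = £3,487,875.00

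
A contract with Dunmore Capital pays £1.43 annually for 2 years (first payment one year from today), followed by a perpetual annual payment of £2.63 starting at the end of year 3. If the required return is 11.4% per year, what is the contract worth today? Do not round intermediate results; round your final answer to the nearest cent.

PV of 2-year annuity: £1.43 × [1 − (1+0.114)^−2] / 0.114 = 2.43596
Perpetuity value at year 2: £2.63 / 0.114 = 23.07018
PV of perpetuity: 23.07018 / (1+0.114)^2 = 18.59005
Total PV = 2.43596 + 18.59005 = 21.02601

£21.03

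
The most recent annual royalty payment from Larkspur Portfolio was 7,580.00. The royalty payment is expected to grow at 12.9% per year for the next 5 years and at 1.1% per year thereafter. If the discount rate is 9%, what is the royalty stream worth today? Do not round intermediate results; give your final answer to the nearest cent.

157813.49

D_1 = 8557.82000
D_2 = 9661.77878
D_3 = 10908.14824
D_4 = 12315.29937
D_5 = 13903.97298
Terminal value at year 5: TV = D_5×(1+g_2)/(r−g_2) = 14056.91669/0.079 = 177935.65427
P_0 = D_1/(1+r)^1 + D_2/(1+r)^2 + D_3/(1+r)^3 + D_4/(1+r)^4 + D_5/(1+r)^5 + TV/(1+r)^5
    = 7851.21101 + 8132.12590 + 8423.09187 + 8724.46855 + 9036.62844 + 115645.96645 = 157813.49222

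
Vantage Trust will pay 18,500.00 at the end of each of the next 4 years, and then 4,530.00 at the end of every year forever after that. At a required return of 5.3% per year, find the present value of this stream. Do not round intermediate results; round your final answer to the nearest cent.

134665.36

PV of 4-year annuity: 18,500.00 × [1 − (1+0.053)^−4] / 0.053 = 65145.50266
Perpetuity value at year 4: 4,530.00 / 0.053 = 85471.69811
PV of perpetuity: 85471.69811 / (1+0.053)^4 = 69519.85341
Total PV = 65145.50266 + 69519.85341 = 134665.35607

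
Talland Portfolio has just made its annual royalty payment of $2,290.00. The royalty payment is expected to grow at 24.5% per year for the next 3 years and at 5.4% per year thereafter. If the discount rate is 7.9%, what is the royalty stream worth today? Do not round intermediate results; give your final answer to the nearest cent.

$157522.19

D_1 = 2851.05000
D_2 = 3549.55725
D_3 = 4419.19878
Terminal value at year 3: TV = D_3×(1+g_2)/(r−g_2) = 4657.83551/0.025 = 186313.42041
P_0 = D_1/(1+r)^1 + D_2/(1+r)^2 + D_3/(1+r)^3 + TV/(1+r)^3
    = 2642.30769 + 3048.81657 + 3517.86527 + 148313.19982 = 157522.18935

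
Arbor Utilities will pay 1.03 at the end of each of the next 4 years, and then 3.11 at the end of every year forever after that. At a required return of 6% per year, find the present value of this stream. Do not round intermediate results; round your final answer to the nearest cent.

PV of 4-year annuity: 1.03 × [1 − (1+0.06)^−4] / 0.06 = 3.56906
Perpetuity value at year 4: 3.11 / 0.06 = 51.83333
PV of perpetuity: 51.83333 / (1+0.06)^4 = 41.05685
Total PV = 3.56906 + 41.05685 = 44.62591

44.63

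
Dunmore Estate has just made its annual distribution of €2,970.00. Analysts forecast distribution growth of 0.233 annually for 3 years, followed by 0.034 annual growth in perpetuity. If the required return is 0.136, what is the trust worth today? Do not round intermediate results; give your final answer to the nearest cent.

D_1 = 3662.01000
D_2 = 4515.25833
D_3 = 5567.31352
Terminal value at year 3: TV = D_3×(1+g_2)/(r−g_2) = 5756.60218/0.102 = 56437.27628
P_0 = D_1/(1+r)^1 + D_2/(1+r)^2 + D_3/(1+r)^3 + TV/(1+r)^3
    = 3223.60035 + 3498.85496 + 3797.61282 + 38497.36919 = 49017.43732

€49017.44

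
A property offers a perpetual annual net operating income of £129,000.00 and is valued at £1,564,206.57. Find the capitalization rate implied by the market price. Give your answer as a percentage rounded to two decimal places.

8.25%

P = C/r ⇒ r = C/P = £129,000.00/£1,564,206.57 = 0.082470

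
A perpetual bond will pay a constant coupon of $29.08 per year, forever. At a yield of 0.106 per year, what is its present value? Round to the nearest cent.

Level perpetuity: PV = C / r = $29.08 / 0.106 = $274.34

$274.34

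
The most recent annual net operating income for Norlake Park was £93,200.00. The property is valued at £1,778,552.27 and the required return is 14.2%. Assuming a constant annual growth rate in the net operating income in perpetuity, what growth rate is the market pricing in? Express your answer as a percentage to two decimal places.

P = D₀(1+g)/(r−g) ⇒ P(r−g) = D₀(1+g) ⇒ g(P+D₀) = P·r − D₀
g = (P·r − D₀)/(P + D₀) = (£1,778,552.27×0.142 − £93,200.00) / (£1,778,552.27 + £93,200.00) = 0.085136

8.51%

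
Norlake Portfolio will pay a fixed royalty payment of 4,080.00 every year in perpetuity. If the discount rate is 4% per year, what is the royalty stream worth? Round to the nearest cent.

102000.00

Level perpetuity: PV = C / r = 4,080.00 / 0.04 = 102,000.00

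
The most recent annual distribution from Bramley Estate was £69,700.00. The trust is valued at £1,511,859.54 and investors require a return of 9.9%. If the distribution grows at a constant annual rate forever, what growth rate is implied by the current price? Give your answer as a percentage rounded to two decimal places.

P = D₀(1+g)/(r−g) ⇒ P(r−g) = D₀(1+g) ⇒ g(P+D₀) = P·r − D₀
g = (P·r − D₀)/(P + D₀) = (£1,511,859.54×0.099 − £69,700.00) / (£1,511,859.54 + £69,700.00) = 0.050567

5.06%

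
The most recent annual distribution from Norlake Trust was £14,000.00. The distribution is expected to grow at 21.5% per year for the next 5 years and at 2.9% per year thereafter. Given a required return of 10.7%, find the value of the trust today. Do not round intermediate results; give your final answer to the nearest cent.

£387521.37

D_1 = 17010.00000
D_2 = 20667.15000
D_3 = 25110.58725
D_4 = 30509.36351
D_5 = 37068.87666
Terminal value at year 5: TV = D_5×(1+g_2)/(r−g_2) = 38143.87409/0.078 = 489024.02675
P_0 = D_1/(1+r)^1 + D_2/(1+r)^2 + D_3/(1+r)^3 + D_4/(1+r)^4 + D_5/(1+r)^5 + TV/(1+r)^5
    = 15365.85366 + 16864.96133 + 18510.32341 + 20316.20862 + 22298.27776 + 294165.74121 = 387521.36599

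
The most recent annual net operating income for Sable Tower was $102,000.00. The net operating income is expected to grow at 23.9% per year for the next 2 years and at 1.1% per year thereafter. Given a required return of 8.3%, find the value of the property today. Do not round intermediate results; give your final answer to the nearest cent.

$2124776.32

D_1 = 126378.00000
D_2 = 156582.34200
Terminal value at year 2: TV = D_2×(1+g_2)/(r−g_2) = 158304.74776/0.072 = 2198677.05225
P_0 = D_1/(1+r)^1 + D_2/(1+r)^2 + TV/(1+r)^2
    = 116692.52078 + 133501.41573 + 1874582.37928 = 2124776.31579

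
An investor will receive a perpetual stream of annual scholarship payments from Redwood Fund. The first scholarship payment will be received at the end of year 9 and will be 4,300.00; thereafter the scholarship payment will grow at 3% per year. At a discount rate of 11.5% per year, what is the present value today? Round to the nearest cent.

21176.32

Value at end of year 8: C₁ / (r − g) = 4,300.00 / (0.115 − 0.03) = 50,588.2353
Discount to today: PV = 50,588.2353 / (1 + 0.115)^8 = 50,588.2353 / 2.388905 = 21,176.32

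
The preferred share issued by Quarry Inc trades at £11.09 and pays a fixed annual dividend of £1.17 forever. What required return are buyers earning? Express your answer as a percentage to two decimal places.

10.55%

P = C/r ⇒ r = C/P = £1.17/£11.09 = 0.105500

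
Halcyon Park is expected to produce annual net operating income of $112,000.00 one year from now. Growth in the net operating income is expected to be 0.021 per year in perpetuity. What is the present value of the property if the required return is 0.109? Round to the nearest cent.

$1272727.27

Growing perpetuity: P = D₁ / (r − g) = $112,000.0000 / (0.109 − 0.021) = $1,272,727.27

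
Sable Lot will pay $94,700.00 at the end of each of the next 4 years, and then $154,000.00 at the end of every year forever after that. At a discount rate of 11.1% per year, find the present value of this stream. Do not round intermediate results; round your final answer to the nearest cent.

$1203804.47

PV of 4-year annuity: $94,700.00 × [1 − (1+0.111)^−4] / 0.111 = 293175.41187
Perpetuity value at year 4: $154,000.00 / 0.111 = 1387387.38739
PV of perpetuity: 1387387.38739 / (1+0.111)^4 = 910629.06186
Total PV = 293175.41187 + 910629.06186 = 1203804.47372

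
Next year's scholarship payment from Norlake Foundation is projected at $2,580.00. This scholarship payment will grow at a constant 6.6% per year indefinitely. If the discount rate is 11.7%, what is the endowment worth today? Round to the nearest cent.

Growing perpetuity: P = D₁ / (r − g) = $2,580.0000 / (0.117 − 0.066) = $50,588.24

$50588.24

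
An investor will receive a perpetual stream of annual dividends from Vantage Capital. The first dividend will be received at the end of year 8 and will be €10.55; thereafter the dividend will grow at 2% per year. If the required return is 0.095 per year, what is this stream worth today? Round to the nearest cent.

€74.52

Value at end of year 7: C₁ / (r − g) = €10.55 / (0.095 − 0.02) = €140.6667
Discount to today: PV = €140.6667 / (1 + 0.095)^7 = €140.6667 / 1.887552 = €74.52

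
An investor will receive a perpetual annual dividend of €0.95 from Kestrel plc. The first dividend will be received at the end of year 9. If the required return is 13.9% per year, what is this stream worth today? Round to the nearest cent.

Value at end of year 8: C / r = €0.95 / 0.139 = €6.8345
Discount to today: PV = €6.8345 / (1 + 0.139)^8 = €6.8345 / 2.832630 = €2.41

€2.41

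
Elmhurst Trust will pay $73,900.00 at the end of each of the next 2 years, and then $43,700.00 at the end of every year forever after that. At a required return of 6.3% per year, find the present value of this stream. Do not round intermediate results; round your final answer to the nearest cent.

$748787.35

PV of 2-year annuity: $73,900.00 × [1 − (1+0.063)^−2] / 0.063 = 134920.25002
Perpetuity value at year 2: $43,700.00 / 0.063 = 693650.79365
PV of perpetuity: 693650.79365 / (1+0.063)^2 = 613867.10047
Total PV = 134920.25002 + 613867.10047 = 748787.35049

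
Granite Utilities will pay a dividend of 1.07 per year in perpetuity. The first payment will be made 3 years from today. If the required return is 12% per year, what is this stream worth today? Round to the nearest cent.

Value at end of year 2: C / r = 1.07 / 0.12 = 8.9167
Discount to today: PV = 8.9167 / (1 + 0.12)^2 = 8.9167 / 1.254400 = 7.11

7.11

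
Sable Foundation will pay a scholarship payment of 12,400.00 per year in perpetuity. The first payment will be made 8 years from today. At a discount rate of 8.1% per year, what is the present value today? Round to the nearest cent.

88747.64

Value at end of year 7: C / r = 12,400.00 / 0.081 = 153,086.4198
Discount to today: PV = 153,086.4198 / (1 + 0.081)^7 = 153,086.4198 / 1.724963 = 88,747.64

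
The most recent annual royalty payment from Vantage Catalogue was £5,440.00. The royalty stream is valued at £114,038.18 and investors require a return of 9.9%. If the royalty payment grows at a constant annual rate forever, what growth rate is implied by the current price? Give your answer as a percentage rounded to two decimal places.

P = D₀(1+g)/(r−g) ⇒ P(r−g) = D₀(1+g) ⇒ g(P+D₀) = P·r − D₀
g = (P·r − D₀)/(P + D₀) = (£114,038.18×0.099 − £5,440.00) / (£114,038.18 + £5,440.00) = 0.048961

4.90%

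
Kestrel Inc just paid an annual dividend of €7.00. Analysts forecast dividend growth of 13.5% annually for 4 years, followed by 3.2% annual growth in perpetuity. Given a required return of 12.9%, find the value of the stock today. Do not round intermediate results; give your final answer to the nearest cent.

€104.44

D_1 = 7.94500
D_2 = 9.01758
D_3 = 10.23495
D_4 = 11.61667
Terminal value at year 4: TV = D_4×(1+g_2)/(r−g_2) = 11.98840/0.097 = 123.59174
P_0 = D_1/(1+r)^1 + D_2/(1+r)^2 + D_3/(1+r)^3 + D_4/(1+r)^4 + TV/(1+r)^4
    = 7.03720 + 7.07460 + 7.11220 + 7.14999 + 76.07005 = 104.44404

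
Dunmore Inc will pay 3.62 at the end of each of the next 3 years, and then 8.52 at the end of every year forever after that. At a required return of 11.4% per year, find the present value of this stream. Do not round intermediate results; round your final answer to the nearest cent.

PV of 3-year annuity: 3.62 × [1 − (1+0.114)^−3] / 0.114 = 8.78507
Perpetuity value at year 3: 8.52 / 0.114 = 74.73684
PV of perpetuity: 74.73684 / (1+0.114)^3 = 54.06039
Total PV = 8.78507 + 54.06039 = 62.84546

62.85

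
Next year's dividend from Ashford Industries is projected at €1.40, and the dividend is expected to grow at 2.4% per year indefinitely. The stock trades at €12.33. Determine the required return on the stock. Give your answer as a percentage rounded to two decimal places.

P = D₁/(r − g) ⇒ r = D₁/P + g = €1.4000/€12.33 + 0.024 = 0.113544 + 0.024 = 0.137544

13.75%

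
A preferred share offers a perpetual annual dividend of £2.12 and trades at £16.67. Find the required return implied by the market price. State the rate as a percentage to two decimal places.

12.72%

P = C/r ⇒ r = C/P = £2.12/£16.67 = 0.127175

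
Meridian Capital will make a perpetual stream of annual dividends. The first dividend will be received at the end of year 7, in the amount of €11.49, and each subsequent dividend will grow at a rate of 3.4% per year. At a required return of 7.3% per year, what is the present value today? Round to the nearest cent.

Value at end of year 6: C₁ / (r − g) = €11.49 / (0.073 − 0.034) = €294.6154
Discount to today: PV = €294.6154 / (1 + 0.073)^6 = €294.6154 / 1.526154 = €193.04

€193.04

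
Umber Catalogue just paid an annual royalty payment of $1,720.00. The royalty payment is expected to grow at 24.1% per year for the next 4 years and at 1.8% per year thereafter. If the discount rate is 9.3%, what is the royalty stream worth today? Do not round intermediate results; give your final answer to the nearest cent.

$48345.38

D_1 = 2134.52000
D_2 = 2648.93932
D_3 = 3287.33370
D_4 = 4079.58112
Terminal value at year 4: TV = D_4×(1+g_2)/(r−g_2) = 4153.01358/0.075 = 55373.51436
P_0 = D_1/(1+r)^1 + D_2/(1+r)^2 + D_3/(1+r)^3 + D_4/(1+r)^4 + TV/(1+r)^4
    = 1952.90027 + 2217.33691 + 2517.58015 + 2858.47847 + 38799.08107 = 48345.37687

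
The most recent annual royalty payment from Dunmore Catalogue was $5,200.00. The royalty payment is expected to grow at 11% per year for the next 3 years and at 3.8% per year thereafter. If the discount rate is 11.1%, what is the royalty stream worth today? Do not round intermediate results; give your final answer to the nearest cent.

$89312.18

D_1 = 5772.00000
D_2 = 6406.92000
D_3 = 7111.68120
Terminal value at year 3: TV = D_3×(1+g_2)/(r−g_2) = 7381.92509/0.073 = 101122.26145
P_0 = D_1/(1+r)^1 + D_2/(1+r)^2 + D_3/(1+r)^3 + TV/(1+r)^3
    = 5195.31953 + 5190.64328 + 5185.97123 + 73740.24846 = 89312.18250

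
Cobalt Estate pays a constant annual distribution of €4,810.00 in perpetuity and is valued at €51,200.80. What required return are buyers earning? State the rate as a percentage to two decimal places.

P = C/r ⇒ r = C/P = €4,810.00/€51,200.80 = 0.093944

9.39%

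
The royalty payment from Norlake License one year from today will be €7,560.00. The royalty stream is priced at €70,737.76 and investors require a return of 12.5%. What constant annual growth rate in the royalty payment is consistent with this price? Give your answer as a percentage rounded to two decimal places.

P = D₁/(r−g) ⇒ g = r − D₁/P = 0.125 − €7,560.00/€70,737.76 = 0.018126

1.81%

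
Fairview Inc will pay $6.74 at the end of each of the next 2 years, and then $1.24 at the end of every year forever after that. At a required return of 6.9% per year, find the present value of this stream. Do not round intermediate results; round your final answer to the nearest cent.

PV of 2-year annuity: $6.74 × [1 − (1+0.069)^−2] / 0.069 = 12.20295
Perpetuity value at year 2: $1.24 / 0.069 = 17.97101
PV of perpetuity: 17.97101 / (1+0.069)^2 = 15.72596
Total PV = 12.20295 + 15.72596 = 27.92891

$27.93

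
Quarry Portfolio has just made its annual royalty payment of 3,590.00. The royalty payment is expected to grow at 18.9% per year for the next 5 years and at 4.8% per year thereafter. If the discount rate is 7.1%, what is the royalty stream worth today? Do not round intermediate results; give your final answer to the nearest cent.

D_1 = 4268.51000
D_2 = 5075.25839
D_3 = 6034.48223
D_4 = 7174.99937
D_5 = 8531.07425
Terminal value at year 5: TV = D_5×(1+g_2)/(r−g_2) = 8940.56581/0.023 = 388720.25263
P_0 = D_1/(1+r)^1 + D_2/(1+r)^2 + D_3/(1+r)^3 + D_4/(1+r)^4 + D_5/(1+r)^5 + TV/(1+r)^5
    = 3985.53688 + 4424.65299 + 4912.14977 + 5453.35768 + 6054.19448 + 275860.68745 = 300690.57925

300690.58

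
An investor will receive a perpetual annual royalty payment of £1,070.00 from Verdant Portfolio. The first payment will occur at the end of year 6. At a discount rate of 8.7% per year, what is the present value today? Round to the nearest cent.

£8104.32

Value at end of year 5: C / r = £1,070.00 / 0.087 = £12,298.8506
Discount to today: PV = £12,298.8506 / (1 + 0.087)^5 = £12,298.8506 / 1.517566 = £8,104.32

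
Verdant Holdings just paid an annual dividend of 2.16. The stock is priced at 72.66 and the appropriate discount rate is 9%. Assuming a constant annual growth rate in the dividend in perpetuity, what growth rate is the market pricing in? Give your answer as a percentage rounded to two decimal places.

P = D₀(1+g)/(r−g) ⇒ P(r−g) = D₀(1+g) ⇒ g(P+D₀) = P·r − D₀
g = (P·r − D₀)/(P + D₀) = (72.66×0.09 − 2.16) / (72.66 + 2.16) = 0.058532

5.85%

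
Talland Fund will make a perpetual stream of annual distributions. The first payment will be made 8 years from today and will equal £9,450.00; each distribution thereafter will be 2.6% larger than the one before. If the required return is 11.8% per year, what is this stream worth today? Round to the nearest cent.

£47049.10

Value at end of year 7: C₁ / (r − g) = £9,450.00 / (0.118 − 0.026) = £102,717.3913
Discount to today: PV = £102,717.3913 / (1 + 0.118)^7 = £102,717.3913 / 2.183195 = £47,049.10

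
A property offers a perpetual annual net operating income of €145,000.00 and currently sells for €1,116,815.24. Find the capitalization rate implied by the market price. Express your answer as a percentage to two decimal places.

P = C/r ⇒ r = C/P = €145,000.00/€1,116,815.24 = 0.129833

12.98%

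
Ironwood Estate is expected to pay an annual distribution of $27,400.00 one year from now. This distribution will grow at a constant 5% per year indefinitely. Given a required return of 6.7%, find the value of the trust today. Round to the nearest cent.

$1611764.71

Growing perpetuity: P = D₁ / (r − g) = $27,400.0000 / (0.067 − 0.05) = $1,611,764.71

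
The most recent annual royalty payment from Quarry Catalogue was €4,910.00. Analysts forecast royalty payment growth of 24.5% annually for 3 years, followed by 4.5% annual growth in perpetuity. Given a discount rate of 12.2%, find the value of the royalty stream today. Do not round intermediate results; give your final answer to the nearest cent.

D_1 = 6112.95000
D_2 = 7610.62275
D_3 = 9475.22532
Terminal value at year 3: TV = D_3×(1+g_2)/(r−g_2) = 9901.61046/0.077 = 128592.34368
P_0 = D_1/(1+r)^1 + D_2/(1+r)^2 + D_3/(1+r)^3 + TV/(1+r)^3
    = 5448.26203 + 6045.53140 + 6708.27682 + 91040.89970 = 109242.96995

€109242.97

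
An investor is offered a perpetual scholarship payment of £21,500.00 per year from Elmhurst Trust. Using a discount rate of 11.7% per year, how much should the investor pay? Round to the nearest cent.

Level perpetuity: PV = C / r = £21,500.00 / 0.117 = £183,760.68

£183760.68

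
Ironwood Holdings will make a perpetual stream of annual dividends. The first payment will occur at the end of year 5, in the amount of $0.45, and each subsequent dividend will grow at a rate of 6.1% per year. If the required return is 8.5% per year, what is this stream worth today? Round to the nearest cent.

Value at end of year 4: C₁ / (r − g) = $0.45 / (0.085 − 0.061) = $18.7500
Discount to today: PV = $18.7500 / (1 + 0.085)^4 = $18.7500 / 1.385859 = $13.53

$13.53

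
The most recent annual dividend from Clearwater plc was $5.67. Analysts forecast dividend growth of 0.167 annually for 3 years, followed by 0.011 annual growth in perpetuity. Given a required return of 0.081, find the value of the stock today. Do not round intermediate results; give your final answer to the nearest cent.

D_1 = 6.61689
D_2 = 7.72191
D_3 = 9.01147
Terminal value at year 3: TV = D_3×(1+g_2)/(r−g_2) = 9.11060/0.07 = 130.15137
P_0 = D_1/(1+r)^1 + D_2/(1+r)^2 + D_3/(1+r)^3 + TV/(1+r)^3
    = 6.12108 + 6.60805 + 7.13376 + 103.03189 = 122.89478

$122.89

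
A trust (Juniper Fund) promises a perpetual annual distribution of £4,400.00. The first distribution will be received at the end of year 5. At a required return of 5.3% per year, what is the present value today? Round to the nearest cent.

Value at end of year 4: C / r = £4,400.00 / 0.053 = £83,018.8679
Discount to today: PV = £83,018.8679 / (1 + 0.053)^4 = £83,018.8679 / 1.229457 = £67,524.80

£67524.80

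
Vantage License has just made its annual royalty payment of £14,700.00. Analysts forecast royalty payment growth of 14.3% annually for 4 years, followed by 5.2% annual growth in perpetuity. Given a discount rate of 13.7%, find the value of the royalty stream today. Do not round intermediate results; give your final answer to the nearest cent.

D_1 = 16802.10000
D_2 = 19204.80030
D_3 = 21951.08674
D_4 = 25090.09215
Terminal value at year 4: TV = D_4×(1+g_2)/(r−g_2) = 26394.77694/0.085 = 310526.78752
P_0 = D_1/(1+r)^1 + D_2/(1+r)^2 + D_3/(1+r)^3 + D_4/(1+r)^4 + TV/(1+r)^4
    = 14777.57256 + 14855.55447 + 14933.94790 + 15012.75501 + 185804.92086 = 245384.75081

£245384.75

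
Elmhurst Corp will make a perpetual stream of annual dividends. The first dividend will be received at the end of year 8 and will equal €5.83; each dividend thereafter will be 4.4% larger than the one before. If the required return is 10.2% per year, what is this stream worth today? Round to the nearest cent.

Value at end of year 7: C₁ / (r − g) = €5.83 / (0.102 − 0.044) = €100.5172
Discount to today: PV = €100.5172 / (1 + 0.102)^7 = €100.5172 / 1.973655 = €50.93

€50.93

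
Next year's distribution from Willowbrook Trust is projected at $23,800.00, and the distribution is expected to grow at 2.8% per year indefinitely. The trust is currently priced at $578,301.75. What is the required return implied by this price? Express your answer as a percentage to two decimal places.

6.92%

P = D₁/(r − g) ⇒ r = D₁/P + g = $23,800.0000/$578,301.75 + 0.028 = 0.041155 + 0.028 = 0.069155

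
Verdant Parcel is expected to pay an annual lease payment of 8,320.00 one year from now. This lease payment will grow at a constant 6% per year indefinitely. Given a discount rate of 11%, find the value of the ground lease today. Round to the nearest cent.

Growing perpetuity: P = D₁ / (r − g) = 8,320.0000 / (0.11 − 0.06) = 166,400.00

166400.00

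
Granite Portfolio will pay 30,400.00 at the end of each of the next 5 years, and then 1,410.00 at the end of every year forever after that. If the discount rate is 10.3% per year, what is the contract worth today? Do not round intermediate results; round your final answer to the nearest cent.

PV of 5-year annuity: 30,400.00 × [1 − (1+0.103)^−5] / 0.103 = 114362.12834
Perpetuity value at year 5: 1,410.00 / 0.103 = 13689.32039
PV of perpetuity: 13689.32039 / (1+0.103)^5 = 8385.02430
Total PV = 114362.12834 + 8385.02430 = 122747.15265

122747.15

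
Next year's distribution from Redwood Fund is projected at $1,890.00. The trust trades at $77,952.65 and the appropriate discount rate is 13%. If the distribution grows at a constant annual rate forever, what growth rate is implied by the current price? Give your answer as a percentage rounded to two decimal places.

10.58%

P = D₁/(r−g) ⇒ g = r − D₁/P = 0.13 − $1,890.00/$77,952.65 = 0.105755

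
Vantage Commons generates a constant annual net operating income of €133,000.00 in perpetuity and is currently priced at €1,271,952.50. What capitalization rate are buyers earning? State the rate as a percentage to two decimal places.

10.46%

P = C/r ⇒ r = C/P = €133,000.00/€1,271,952.50 = 0.104564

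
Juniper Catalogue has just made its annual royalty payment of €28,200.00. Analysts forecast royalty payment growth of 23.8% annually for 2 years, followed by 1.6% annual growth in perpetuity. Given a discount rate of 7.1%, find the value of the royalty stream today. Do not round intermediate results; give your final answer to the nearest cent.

€766330.51

D_1 = 34911.60000
D_2 = 43220.56080
Terminal value at year 2: TV = D_2×(1+g_2)/(r−g_2) = 43912.08977/0.055 = 798401.63223
P_0 = D_1/(1+r)^1 + D_2/(1+r)^2 + TV/(1+r)^2
    = 32597.19888 + 37680.04875 + 696053.26421 = 766330.51184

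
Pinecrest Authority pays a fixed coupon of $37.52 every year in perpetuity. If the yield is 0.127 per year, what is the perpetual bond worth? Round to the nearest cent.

Level perpetuity: PV = C / r = $37.52 / 0.127 = $295.43

$295.43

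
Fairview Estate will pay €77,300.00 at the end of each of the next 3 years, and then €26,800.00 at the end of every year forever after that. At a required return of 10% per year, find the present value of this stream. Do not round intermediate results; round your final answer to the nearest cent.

PV of 3-year annuity: €77,300.00 × [1 − (1+0.1)^−3] / 0.1 = 192233.65890
Perpetuity value at year 3: €26,800.00 / 0.1 = 268000.00000
PV of perpetuity: 268000.00000 / (1+0.1)^3 = 201352.36664
Total PV = 192233.65890 + 201352.36664 = 393586.02554

€393586.03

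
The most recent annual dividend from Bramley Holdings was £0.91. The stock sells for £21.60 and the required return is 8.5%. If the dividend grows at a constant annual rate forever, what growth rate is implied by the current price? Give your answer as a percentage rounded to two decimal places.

P = D₀(1+g)/(r−g) ⇒ P(r−g) = D₀(1+g) ⇒ g(P+D₀) = P·r − D₀
g = (P·r − D₀)/(P + D₀) = (£21.60×0.085 − £0.91) / (£21.60 + £0.91) = 0.041137

4.11%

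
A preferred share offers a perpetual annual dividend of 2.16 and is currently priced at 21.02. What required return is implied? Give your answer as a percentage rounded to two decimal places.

10.28%

P = C/r ⇒ r = C/P = 2.16/21.02 = 0.102759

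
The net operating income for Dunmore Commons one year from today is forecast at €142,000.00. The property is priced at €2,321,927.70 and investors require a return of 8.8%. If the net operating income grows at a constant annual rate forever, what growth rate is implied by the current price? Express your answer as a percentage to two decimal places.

2.68%

P = D₁/(r−g) ⇒ g = r − D₁/P = 0.088 − €142,000.00/€2,321,927.70 = 0.026844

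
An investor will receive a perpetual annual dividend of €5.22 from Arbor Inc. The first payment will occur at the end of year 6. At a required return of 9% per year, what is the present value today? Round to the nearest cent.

Value at end of year 5: C / r = €5.22 / 0.09 = €58.0000
Discount to today: PV = €58.0000 / (1 + 0.09)^5 = €58.0000 / 1.538624 = €37.70

€37.70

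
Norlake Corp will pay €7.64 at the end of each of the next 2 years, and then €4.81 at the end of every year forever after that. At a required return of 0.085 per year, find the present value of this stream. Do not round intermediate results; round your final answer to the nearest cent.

PV of 2-year annuity: €7.64 × [1 − (1+0.085)^−2] / 0.085 = 13.53131
Perpetuity value at year 2: €4.81 / 0.085 = 56.58824
PV of perpetuity: 56.58824 / (1+0.085)^2 = 48.06918
Total PV = 13.53131 + 48.06918 = 61.60049

€61.60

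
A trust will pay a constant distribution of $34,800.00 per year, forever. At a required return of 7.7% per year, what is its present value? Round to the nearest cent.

Level perpetuity: PV = C / r = $34,800.00 / 0.077 = $451,948.05

$451948.05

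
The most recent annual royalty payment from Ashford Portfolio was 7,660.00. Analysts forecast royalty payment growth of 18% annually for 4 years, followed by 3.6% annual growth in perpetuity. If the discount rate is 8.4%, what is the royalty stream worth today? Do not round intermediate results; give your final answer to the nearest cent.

D_1 = 9038.80000
D_2 = 10665.78400
D_3 = 12585.62512
D_4 = 14851.03764
Terminal value at year 4: TV = D_4×(1+g_2)/(r−g_2) = 15385.67500/0.048 = 320534.89576
P_0 = D_1/(1+r)^1 + D_2/(1+r)^2 + D_3/(1+r)^3 + D_4/(1+r)^4 + TV/(1+r)^4
    = 8338.37638 + 9076.83038 + 9880.68252 + 10755.72451 + 232144.38739 = 270196.00118

270196.00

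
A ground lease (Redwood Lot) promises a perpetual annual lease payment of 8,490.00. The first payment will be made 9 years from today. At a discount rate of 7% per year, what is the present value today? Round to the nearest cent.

Value at end of year 8: C / r = 8,490.00 / 0.07 = 121,285.7143
Discount to today: PV = 121,285.7143 / (1 + 0.07)^8 = 121,285.7143 / 1.718186 = 70,589.39

70589.39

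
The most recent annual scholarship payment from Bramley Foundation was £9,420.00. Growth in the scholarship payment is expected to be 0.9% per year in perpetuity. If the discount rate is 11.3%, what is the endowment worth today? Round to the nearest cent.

D₁ = D₀ × (1 + g) = £9,420.00 × 1.009 = £9,504.7800
Growing perpetuity: P = D₁ / (r − g) = £9,504.7800 / (0.113 − 0.009) = £91,392.12

£91392.12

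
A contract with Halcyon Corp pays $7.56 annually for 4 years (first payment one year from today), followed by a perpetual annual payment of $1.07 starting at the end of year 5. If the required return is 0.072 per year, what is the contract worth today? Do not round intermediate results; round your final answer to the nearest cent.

$36.75

PV of 4-year annuity: $7.56 × [1 − (1+0.072)^−4] / 0.072 = 25.49212
Perpetuity value at year 4: $1.07 / 0.072 = 14.86111
PV of perpetuity: 14.86111 / (1+0.072)^4 = 11.25310
Total PV = 25.49212 + 11.25310 = 36.74522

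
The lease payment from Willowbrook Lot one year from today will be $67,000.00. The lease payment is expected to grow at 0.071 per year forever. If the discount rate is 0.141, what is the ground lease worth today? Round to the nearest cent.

$957142.86

Growing perpetuity: P = D₁ / (r − g) = $67,000.0000 / (0.141 − 0.071) = $957,142.86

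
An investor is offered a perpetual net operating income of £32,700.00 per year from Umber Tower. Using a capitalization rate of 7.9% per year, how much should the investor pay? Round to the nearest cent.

Level perpetuity: PV = C / r = £32,700.00 / 0.079 = £413,924.05

£413924.05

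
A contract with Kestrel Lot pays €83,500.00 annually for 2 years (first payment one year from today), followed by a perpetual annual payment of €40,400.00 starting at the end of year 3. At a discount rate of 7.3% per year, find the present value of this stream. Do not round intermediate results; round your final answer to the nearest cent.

€631027.41

PV of 2-year annuity: €83,500.00 × [1 − (1+0.073)^−2] / 0.073 = 150344.08062
Perpetuity value at year 2: €40,400.00 / 0.073 = 553424.65753
PV of perpetuity: 553424.65753 / (1+0.073)^2 = 480683.32990
Total PV = 150344.08062 + 480683.32990 = 631027.41053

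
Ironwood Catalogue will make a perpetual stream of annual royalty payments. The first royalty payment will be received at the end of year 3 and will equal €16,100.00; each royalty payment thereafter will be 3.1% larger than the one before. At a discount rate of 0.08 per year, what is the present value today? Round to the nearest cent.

€281697.04

Value at end of year 2: C₁ / (r − g) = €16,100.00 / (0.08 − 0.031) = €328,571.4286
Discount to today: PV = €328,571.4286 / (1 + 0.08)^2 = €328,571.4286 / 1.166400 = €281,697.04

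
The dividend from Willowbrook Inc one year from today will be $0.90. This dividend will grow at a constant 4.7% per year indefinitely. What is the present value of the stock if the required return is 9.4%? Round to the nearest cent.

Growing perpetuity: P = D₁ / (r − g) = $0.9000 / (0.094 − 0.047) = $19.15

$19.15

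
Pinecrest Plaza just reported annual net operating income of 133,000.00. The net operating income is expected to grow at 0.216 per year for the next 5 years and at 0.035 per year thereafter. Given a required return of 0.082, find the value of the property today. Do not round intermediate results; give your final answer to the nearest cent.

D_1 = 161728.00000
D_2 = 196661.24800
D_3 = 239140.07757
D_4 = 290794.33432
D_5 = 353605.91054
Terminal value at year 5: TV = D_5×(1+g_2)/(r−g_2) = 365982.11741/0.047 = 7786853.56181
P_0 = D_1/(1+r)^1 + D_2/(1+r)^2 + D_3/(1+r)^3 + D_4/(1+r)^4 + D_5/(1+r)^5 + TV/(1+r)^5
    = 149471.34935 + 167982.58855 + 188786.34721 + 212166.54178 + 238442.25028 + 5250802.74554 = 6207651.82271

6207651.82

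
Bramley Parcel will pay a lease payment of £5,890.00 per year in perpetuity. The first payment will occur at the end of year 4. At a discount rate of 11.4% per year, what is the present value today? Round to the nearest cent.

£37372.73

Value at end of year 3: C / r = £5,890.00 / 0.114 = £51,666.6667
Discount to today: PV = £51,666.6667 / (1 + 0.114)^3 = £51,666.6667 / 1.382470 = £37,372.73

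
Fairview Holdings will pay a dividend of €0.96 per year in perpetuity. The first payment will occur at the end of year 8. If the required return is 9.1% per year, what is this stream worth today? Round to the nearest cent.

Value at end of year 7: C / r = €0.96 / 0.091 = €10.5495
Discount to today: PV = €10.5495 / (1 + 0.091)^7 = €10.5495 / 1.839811 = €5.73

€5.73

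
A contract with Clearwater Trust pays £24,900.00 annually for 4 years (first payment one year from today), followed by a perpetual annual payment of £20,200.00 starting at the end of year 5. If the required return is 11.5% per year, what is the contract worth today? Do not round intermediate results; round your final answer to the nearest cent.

£190079.36

PV of 4-year annuity: £24,900.00 × [1 − (1+0.115)^−4] / 0.115 = 76433.38360
Perpetuity value at year 4: £20,200.00 / 0.115 = 175652.17391
PV of perpetuity: 175652.17391 / (1+0.115)^4 = 113645.97517
Total PV = 76433.38360 + 113645.97517 = 190079.35877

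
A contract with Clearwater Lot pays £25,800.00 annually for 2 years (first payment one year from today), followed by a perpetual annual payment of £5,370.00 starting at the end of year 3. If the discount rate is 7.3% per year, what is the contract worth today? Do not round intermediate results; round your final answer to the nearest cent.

£110346.43

PV of 2-year annuity: £25,800.00 × [1 − (1+0.073)^−2] / 0.073 = 46453.62012
Perpetuity value at year 2: £5,370.00 / 0.073 = 73561.64384
PV of perpetuity: 73561.64384 / (1+0.073)^2 = 63892.80895
Total PV = 46453.62012 + 63892.80895 = 110346.42907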